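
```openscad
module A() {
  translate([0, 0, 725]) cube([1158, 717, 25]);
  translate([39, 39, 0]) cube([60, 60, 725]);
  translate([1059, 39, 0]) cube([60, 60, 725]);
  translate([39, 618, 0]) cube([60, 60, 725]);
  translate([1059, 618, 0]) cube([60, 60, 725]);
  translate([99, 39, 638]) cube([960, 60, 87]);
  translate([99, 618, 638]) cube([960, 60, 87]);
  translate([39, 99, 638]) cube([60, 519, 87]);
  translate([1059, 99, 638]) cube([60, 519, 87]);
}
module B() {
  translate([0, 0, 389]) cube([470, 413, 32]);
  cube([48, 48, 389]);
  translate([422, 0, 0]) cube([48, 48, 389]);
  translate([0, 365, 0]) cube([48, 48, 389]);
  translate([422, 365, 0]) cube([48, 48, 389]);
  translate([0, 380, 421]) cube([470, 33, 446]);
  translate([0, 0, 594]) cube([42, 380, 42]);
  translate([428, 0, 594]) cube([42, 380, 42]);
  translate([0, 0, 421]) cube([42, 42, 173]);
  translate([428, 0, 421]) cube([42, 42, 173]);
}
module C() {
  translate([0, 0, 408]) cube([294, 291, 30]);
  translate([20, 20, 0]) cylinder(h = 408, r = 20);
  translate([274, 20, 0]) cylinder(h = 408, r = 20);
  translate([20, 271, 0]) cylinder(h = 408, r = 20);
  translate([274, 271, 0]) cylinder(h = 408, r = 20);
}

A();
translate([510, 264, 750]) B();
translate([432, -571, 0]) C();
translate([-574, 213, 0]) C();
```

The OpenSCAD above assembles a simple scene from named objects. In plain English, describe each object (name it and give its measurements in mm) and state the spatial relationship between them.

A is a rectangular dining table. The top is 1158×717×25 mm with its upper surface at z = 750 mm. It stands on four 60×60 mm square legs, each inset 39 mm from the nearest pair of top edges, running from the floor to the underside of the top. Four apron rails, 60 mm thick and 87 mm tall, run between adjacent legs with their top edges flush with the underside of the top and their outer faces flush with the legs' outer faces.

B is a chair. The seat is a 470×413×32 mm slab with its top at z = 421 mm, on four 48×48 mm corner legs (flush with the seat edges, standing on z = 0). A flat backrest 33 mm thick, 446 mm tall, spans the full seat width and rises from the seat top along its +y edge, rear face flush with the rear of the seat. Two armrests of 42×42 mm section run along each side from the seat's front edge to the front of the backrest, top faces 215 mm above the seat top and outer faces flush with the seat's x-edges; a 42×42 mm post under the front of each armrest stands on the seat at the front corner.

C is a four-legged stool. The seat is 294×291 mm, 30 mm thick, top at z = 438 mm. It stands on four round legs, each 40 mm in diameter, from z = 0 to the seat underside, each leg's axis is inset half a diameter from the nearest pair of seat edges (so the leg's bounding box is flush with the corner).

The chair is on top of the table. Two stools sit around the table at the −y, −x sides.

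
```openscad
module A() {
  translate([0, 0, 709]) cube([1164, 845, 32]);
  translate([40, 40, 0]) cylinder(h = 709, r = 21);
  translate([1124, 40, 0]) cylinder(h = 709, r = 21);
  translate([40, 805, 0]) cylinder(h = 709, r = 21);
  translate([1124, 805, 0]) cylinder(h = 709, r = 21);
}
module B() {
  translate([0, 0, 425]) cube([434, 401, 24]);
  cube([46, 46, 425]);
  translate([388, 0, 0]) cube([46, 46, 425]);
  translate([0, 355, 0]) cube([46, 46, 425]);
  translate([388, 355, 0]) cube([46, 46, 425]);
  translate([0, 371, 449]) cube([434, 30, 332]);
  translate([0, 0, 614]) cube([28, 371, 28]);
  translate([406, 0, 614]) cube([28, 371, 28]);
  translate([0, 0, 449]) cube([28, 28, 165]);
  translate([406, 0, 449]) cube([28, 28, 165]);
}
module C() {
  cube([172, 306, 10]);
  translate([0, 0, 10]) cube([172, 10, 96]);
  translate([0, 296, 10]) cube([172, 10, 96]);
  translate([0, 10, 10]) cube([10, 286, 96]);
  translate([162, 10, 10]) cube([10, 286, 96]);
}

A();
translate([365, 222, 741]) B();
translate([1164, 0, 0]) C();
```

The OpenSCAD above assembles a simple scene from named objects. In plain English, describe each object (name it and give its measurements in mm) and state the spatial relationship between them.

A is a rectangular dining table. The top is 1164×845×32 mm with its upper surface at z = 741 mm. It stands on four round legs of 42 mm diameter, each leg's bounding box inset 19 mm from the nearest pair of top edges, running from the floor to the underside of the top.

B is a chair. The seat is a 434×401×24 mm slab with its top at z = 449 mm, on four 46×46 mm corner legs (flush with the seat edges, standing on z = 0). A flat backrest 30 mm thick, 332 mm tall, spans the full seat width and rises from the seat top along its +y edge, rear face flush with the rear of the seat. Two armrests of 28×28 mm section run along each side from the seat's front edge to the front of the backrest, top faces 193 mm above the seat top and outer faces flush with the seat's x-edges; a 28×28 mm post under the front of each armrest stands on the seat at the front corner.

C is an open storage box with external size 172×306×106 mm and wall thickness 10 mm (the base is also 10 mm thick). The base covers the whole footprint; the four walls stand on the base, with the y-facing walls full-width and the x-facing walls fitting between their inner faces.

The chair is on top of the table, centred. The open box is against the table's +x side, with their −y faces flush.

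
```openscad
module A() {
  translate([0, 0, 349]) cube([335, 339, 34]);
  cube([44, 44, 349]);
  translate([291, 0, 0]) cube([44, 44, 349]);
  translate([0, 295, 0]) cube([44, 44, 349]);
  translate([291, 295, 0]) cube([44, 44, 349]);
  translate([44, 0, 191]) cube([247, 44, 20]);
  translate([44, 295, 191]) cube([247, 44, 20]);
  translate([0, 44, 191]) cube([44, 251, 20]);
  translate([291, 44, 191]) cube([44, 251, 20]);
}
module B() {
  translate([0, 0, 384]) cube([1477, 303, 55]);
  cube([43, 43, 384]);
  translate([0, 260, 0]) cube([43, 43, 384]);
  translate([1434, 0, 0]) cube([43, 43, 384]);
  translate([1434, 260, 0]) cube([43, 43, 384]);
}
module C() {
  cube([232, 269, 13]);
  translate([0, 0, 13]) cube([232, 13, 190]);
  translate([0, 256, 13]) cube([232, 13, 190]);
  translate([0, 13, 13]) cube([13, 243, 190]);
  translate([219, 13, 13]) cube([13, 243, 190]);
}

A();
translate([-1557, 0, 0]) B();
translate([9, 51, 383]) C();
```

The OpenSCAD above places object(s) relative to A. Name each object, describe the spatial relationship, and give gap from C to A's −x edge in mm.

The open box's min-x is at 9; the stool's min-x is 0; gap = 9 mm.

A is a stool. B is a bench. C is an open box. The bench is on the floor beside the stool on its −x side. The open box is on top of the stool. The gap from the open box to the stool's −x edge is 9 mm.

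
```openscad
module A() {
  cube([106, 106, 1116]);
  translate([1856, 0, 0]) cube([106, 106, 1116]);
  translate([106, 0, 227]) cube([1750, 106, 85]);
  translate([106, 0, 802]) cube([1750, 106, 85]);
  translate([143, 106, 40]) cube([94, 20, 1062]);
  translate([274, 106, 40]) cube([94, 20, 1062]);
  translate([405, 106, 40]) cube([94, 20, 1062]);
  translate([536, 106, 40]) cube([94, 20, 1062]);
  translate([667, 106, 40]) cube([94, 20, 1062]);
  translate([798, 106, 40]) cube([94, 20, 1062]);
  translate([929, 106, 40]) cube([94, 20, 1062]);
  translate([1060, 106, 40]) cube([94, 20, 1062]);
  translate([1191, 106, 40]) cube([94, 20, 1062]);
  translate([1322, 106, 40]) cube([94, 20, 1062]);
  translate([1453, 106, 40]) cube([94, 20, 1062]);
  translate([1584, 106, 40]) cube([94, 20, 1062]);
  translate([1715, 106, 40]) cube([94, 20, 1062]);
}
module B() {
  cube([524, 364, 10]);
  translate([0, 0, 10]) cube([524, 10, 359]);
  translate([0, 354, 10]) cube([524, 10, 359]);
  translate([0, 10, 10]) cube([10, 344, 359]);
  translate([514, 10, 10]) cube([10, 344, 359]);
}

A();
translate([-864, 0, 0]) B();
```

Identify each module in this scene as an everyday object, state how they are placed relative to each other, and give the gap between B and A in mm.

The open box's nearest face is 340 mm from the fence section's −x face.

A is a fence section. B is an open box. The open box is on the floor beside the fence section on its −x side. The gap between the open box and the fence section is 340 mm.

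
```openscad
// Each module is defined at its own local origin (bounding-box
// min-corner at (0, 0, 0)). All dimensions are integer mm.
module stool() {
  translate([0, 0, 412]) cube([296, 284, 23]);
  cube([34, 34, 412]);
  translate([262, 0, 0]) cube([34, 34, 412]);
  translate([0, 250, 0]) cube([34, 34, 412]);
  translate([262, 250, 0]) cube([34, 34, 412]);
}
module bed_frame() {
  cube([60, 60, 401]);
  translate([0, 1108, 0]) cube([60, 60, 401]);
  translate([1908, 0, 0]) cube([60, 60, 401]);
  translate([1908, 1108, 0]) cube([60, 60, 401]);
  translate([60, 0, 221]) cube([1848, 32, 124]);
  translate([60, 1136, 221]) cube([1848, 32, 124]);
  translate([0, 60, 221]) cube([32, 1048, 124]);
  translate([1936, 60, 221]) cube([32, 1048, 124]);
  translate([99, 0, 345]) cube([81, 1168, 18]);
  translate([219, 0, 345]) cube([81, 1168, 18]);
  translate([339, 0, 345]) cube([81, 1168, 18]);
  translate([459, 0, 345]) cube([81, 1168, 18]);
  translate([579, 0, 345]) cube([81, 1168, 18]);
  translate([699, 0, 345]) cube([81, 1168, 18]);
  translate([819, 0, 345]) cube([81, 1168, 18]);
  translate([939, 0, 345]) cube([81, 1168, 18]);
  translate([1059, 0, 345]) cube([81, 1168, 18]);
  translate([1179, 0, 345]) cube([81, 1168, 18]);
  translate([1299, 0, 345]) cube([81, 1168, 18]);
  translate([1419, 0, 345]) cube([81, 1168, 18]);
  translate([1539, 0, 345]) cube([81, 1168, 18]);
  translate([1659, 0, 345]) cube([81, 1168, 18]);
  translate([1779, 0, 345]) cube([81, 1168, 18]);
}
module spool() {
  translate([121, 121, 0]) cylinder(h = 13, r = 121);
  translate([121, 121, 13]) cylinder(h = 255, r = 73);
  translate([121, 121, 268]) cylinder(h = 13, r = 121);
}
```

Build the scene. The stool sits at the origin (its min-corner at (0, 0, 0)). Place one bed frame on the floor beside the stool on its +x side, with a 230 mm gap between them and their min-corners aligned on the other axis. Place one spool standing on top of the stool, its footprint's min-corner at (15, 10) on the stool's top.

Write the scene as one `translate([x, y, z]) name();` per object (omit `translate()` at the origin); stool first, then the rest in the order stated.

stool();
translate([526, 0, 0]) bed_frame();
translate([15, 10, 435]) spool();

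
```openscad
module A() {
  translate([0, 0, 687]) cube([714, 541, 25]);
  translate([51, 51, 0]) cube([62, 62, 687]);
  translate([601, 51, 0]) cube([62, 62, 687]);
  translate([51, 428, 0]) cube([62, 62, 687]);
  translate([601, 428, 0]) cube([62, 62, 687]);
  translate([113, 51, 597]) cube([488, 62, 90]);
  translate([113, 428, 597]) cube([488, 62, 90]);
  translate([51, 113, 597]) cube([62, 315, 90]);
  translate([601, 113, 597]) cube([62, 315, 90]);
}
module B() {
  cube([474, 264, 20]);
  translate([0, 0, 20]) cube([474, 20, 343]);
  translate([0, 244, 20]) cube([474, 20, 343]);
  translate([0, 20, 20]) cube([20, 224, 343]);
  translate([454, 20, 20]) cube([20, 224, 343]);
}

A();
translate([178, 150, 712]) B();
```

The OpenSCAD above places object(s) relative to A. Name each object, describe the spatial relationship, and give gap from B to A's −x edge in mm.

A is a table. B is an open box. The open box is on top of the table. The gap from the open box to the table's −x edge is 178 mm.

The open box's min-x is at 178; the table's min-x is 0; gap = 178 mm.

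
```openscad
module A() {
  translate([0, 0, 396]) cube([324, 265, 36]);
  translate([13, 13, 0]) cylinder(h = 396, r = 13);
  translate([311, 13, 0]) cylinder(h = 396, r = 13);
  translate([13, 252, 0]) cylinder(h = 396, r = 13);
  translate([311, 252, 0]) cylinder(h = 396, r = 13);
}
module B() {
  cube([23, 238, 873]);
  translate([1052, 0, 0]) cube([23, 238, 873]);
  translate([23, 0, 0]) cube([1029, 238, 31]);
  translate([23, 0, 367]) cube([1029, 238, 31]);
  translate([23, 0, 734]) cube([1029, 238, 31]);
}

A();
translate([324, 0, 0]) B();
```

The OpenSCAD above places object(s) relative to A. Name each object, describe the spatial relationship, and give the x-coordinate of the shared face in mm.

A is a stool. B is a bookshelf. The bookshelf is against the stool's +x side, with their −y faces flush. The x-coordinate of the shared face is 324 mm.

The stool's +x face and the bookshelf's −x face are both at x = 324 mm.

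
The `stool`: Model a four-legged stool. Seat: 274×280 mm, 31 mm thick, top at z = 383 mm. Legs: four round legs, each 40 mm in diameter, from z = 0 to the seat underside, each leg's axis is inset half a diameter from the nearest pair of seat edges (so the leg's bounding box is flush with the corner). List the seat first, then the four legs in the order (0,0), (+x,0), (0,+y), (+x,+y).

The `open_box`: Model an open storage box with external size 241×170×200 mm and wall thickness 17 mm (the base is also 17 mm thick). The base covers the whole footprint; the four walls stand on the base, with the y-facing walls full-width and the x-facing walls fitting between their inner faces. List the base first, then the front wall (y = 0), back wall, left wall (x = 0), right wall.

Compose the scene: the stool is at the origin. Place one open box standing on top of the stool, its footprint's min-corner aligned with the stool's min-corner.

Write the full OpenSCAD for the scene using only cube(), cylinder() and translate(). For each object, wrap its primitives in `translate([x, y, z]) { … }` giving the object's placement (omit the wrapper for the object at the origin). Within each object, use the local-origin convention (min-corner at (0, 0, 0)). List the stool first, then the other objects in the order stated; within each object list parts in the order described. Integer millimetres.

translate([0, 0, 352]) cube([274, 280, 31]);
translate([20, 20, 0]) cylinder(h = 352, r = 20);
translate([254, 20, 0]) cylinder(h = 352, r = 20);
translate([20, 260, 0]) cylinder(h = 352, r = 20);
translate([254, 260, 0]) cylinder(h = 352, r = 20);
translate([0, 0, 383]) {
  cube([241, 170, 17]);
  translate([0, 0, 17]) cube([241, 17, 183]);
  translate([0, 153, 17]) cube([241, 17, 183]);
  translate([0, 17, 17]) cube([17, 136, 183]);
  translate([224, 17, 17]) cube([17, 136, 183]);
}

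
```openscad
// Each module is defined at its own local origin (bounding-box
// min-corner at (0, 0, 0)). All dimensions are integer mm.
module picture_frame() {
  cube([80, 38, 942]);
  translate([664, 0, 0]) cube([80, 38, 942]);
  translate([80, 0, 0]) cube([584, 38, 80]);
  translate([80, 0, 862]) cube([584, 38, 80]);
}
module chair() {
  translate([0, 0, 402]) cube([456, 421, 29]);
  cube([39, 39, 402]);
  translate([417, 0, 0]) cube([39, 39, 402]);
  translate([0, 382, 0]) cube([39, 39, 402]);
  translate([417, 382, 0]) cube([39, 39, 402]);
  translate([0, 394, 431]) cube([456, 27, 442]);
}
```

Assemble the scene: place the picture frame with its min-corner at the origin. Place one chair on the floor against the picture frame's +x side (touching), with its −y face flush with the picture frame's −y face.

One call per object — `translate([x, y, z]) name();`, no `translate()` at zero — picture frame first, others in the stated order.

picture_frame();
translate([744, 0, 0]) chair();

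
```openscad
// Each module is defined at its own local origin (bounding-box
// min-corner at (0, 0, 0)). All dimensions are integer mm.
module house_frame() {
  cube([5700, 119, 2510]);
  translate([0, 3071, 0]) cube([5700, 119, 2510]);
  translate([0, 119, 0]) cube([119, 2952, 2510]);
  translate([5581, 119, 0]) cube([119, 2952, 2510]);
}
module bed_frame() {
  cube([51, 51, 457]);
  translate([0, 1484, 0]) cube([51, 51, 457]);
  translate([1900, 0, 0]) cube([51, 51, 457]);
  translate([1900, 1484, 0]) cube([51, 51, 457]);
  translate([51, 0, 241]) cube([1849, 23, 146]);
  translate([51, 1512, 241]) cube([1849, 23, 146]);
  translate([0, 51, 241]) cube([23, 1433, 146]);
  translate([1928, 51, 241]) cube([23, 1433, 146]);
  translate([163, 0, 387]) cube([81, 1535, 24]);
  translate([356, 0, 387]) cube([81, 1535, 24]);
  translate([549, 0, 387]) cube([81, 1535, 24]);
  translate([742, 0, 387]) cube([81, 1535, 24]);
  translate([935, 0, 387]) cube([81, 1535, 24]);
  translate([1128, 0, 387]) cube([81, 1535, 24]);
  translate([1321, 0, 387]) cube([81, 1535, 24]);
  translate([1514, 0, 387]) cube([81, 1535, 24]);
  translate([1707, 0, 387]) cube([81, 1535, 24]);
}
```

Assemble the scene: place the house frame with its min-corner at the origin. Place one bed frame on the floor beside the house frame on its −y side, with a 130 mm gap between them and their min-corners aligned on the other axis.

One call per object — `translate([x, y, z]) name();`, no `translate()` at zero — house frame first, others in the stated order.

house_frame();
translate([0, -1665, 0]) bed_frame();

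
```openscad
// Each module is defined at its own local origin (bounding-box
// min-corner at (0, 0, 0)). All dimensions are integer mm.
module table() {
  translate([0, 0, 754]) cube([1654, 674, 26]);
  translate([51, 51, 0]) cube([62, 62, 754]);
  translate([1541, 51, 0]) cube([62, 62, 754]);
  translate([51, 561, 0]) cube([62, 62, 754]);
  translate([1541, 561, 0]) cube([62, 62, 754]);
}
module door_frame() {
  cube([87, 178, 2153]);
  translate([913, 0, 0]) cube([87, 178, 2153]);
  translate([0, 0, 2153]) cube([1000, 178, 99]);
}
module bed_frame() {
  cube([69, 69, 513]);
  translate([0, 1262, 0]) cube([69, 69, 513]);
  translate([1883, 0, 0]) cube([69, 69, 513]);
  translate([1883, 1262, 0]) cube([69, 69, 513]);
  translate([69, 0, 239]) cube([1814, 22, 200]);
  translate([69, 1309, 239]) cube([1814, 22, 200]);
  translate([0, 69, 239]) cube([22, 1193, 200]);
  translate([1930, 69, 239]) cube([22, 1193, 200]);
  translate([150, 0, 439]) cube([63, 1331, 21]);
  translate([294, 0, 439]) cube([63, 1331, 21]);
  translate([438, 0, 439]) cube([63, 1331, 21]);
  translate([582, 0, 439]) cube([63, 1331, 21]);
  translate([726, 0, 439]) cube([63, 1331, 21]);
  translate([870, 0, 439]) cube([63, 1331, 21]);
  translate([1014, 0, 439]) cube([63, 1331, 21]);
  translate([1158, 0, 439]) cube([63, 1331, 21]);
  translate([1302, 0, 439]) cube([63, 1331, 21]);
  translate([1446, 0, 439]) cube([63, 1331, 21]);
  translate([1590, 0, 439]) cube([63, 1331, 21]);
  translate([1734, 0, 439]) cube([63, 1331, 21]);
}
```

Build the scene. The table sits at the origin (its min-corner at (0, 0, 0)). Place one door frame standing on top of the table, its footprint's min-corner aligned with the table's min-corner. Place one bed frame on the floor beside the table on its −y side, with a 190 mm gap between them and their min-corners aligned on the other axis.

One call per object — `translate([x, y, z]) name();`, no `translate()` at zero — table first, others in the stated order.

table();
translate([0, 0, 780]) door_frame();
translate([0, -1521, 0]) bed_frame();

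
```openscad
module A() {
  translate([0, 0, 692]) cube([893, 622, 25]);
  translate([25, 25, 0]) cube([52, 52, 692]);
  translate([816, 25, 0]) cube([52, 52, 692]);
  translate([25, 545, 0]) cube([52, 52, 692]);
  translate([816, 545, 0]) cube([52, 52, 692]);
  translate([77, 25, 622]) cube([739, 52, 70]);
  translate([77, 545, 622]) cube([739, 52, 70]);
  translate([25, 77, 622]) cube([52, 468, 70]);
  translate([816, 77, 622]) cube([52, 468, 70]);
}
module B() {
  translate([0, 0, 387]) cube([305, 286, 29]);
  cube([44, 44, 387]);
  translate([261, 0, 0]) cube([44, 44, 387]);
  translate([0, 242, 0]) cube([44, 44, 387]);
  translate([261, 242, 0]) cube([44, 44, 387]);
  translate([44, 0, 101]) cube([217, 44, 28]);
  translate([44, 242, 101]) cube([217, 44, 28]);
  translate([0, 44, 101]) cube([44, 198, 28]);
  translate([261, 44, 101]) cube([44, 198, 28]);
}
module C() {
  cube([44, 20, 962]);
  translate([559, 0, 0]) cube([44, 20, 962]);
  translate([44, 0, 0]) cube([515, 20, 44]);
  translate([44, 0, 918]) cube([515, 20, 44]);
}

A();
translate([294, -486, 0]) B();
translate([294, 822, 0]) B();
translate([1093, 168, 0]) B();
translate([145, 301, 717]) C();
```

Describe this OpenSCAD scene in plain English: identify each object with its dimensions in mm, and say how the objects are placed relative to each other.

A is a table with a 893×622 mm rectangular top, 25 mm thick, top surface at z = 717 mm, supported by four 52×52 mm square legs, each inset 25 mm from the nearest pair of top edges, running from the floor. Four apron rails, 52 mm thick and 70 mm tall, run between adjacent legs with their top edges flush with the underside of the top and their outer faces flush with the legs' outer faces.

B is a simple wooden stool: a rectangular seat 305 mm (x) by 286 mm (y), 29 mm thick, top face at z = 416 mm, on four square legs, each 44×44 mm in cross-section. The legs rest on z = 0, each flush with a corner of the seat. Four stretchers, 44 mm wide and 28 mm tall, connect adjacent legs with their undersides at z = 101 mm, each running between the inner faces of the legs it joins and aligned with the legs' outer faces on the other axis.

C is a picture frame with a 515×874 mm rectangular opening (x by z) and a uniform 44 mm border on every side. Frame depth is 20 mm along y. It is built from two vertical stiles running the full outside height and two horizontal rails spanning the gap between the stiles.

Three stools sit around the table at the −y, +y, +x sides. The picture frame is on top of the table, centred.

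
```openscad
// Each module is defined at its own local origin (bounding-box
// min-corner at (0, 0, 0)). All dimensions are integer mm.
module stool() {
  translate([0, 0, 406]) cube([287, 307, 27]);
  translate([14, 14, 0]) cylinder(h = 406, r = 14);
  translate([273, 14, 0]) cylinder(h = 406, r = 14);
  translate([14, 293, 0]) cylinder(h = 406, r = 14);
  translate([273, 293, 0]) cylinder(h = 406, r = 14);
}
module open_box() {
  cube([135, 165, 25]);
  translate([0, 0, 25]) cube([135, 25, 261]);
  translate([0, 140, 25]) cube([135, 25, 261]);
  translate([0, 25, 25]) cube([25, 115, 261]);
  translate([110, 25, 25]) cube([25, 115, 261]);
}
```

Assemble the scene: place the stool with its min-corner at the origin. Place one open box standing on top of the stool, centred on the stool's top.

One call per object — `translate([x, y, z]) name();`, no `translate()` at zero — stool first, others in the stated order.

stool();
translate([76, 71, 433]) open_box();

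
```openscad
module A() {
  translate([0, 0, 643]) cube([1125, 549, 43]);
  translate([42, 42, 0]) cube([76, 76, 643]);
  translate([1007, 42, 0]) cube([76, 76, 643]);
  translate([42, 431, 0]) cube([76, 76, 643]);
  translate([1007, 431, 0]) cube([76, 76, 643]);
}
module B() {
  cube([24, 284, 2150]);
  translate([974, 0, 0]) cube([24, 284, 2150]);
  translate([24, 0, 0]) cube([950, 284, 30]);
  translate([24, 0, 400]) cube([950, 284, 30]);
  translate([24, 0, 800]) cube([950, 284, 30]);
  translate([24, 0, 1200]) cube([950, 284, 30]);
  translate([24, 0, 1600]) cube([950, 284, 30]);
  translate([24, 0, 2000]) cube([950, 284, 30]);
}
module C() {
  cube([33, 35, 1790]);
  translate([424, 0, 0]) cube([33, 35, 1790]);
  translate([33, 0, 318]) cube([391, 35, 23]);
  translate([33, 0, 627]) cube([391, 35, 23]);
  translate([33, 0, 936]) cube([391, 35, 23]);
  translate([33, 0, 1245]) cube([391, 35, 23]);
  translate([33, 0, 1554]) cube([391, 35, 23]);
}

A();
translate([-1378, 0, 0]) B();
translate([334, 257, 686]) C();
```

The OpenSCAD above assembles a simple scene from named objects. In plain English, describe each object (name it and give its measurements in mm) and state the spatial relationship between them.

A is a table with a 1125×549 mm rectangular top, 43 mm thick, top surface at z = 686 mm, supported by four 76×76 mm square legs, each inset 42 mm from the nearest pair of top edges, running from the floor.

B is a bookshelf 998 mm wide overall, 284 mm deep and 2150 mm tall. The two sides are 24 mm thick vertical panels. 6 horizontal shelves of 30 mm thickness span between the inner faces of the sides; the lowest shelf sits on the floor and shelves are stacked with a clear vertical gap of 370 mm between each pair.

C is a straight ladder. Two 33×35 mm vertical rails, 1790 mm tall, stand 457 mm apart (outside-to-outside) with their front faces coplanar on the −y side. 5 rungs, each 35 mm deep and 23 mm tall, span between the inner faces of the rails, front faces flush with the rails. The lowest rung's underside is at z = 318 mm and rungs are spaced 309 mm apart (underside to underside).

The bookshelf is on the floor beside the table on its −x side. The ladder is on top of the table, centred.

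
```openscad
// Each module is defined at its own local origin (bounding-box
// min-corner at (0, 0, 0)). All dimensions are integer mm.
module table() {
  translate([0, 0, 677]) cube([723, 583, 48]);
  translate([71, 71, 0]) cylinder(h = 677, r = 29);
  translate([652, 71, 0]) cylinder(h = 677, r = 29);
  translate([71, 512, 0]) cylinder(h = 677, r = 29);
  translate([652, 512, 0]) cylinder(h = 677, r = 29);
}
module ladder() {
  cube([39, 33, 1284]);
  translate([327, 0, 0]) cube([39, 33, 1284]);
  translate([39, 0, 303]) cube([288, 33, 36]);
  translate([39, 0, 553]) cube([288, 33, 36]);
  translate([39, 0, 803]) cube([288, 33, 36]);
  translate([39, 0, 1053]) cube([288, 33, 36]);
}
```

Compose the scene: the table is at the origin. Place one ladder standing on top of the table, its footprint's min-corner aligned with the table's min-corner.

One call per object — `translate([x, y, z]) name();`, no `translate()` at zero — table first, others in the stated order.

table();
translate([0, 0, 725]) ladder();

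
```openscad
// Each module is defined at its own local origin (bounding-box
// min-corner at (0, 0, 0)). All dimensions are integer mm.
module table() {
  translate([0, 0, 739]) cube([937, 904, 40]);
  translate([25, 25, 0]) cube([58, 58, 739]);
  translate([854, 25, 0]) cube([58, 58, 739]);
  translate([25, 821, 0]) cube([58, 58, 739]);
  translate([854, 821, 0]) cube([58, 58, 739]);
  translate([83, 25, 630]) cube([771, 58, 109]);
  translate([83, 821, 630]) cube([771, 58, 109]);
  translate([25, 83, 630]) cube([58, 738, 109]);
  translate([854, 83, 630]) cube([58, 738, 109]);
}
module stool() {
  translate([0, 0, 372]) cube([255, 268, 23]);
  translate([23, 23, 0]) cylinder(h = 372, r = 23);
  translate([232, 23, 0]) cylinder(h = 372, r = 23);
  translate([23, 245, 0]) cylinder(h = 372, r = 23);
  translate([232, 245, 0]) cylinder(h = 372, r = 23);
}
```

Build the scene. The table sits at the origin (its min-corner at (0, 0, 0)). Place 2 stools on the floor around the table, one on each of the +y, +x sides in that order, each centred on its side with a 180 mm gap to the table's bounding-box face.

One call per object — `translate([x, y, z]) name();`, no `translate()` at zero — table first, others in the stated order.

table();
translate([341, 1084, 0]) stool();
translate([1117, 318, 0]) stool();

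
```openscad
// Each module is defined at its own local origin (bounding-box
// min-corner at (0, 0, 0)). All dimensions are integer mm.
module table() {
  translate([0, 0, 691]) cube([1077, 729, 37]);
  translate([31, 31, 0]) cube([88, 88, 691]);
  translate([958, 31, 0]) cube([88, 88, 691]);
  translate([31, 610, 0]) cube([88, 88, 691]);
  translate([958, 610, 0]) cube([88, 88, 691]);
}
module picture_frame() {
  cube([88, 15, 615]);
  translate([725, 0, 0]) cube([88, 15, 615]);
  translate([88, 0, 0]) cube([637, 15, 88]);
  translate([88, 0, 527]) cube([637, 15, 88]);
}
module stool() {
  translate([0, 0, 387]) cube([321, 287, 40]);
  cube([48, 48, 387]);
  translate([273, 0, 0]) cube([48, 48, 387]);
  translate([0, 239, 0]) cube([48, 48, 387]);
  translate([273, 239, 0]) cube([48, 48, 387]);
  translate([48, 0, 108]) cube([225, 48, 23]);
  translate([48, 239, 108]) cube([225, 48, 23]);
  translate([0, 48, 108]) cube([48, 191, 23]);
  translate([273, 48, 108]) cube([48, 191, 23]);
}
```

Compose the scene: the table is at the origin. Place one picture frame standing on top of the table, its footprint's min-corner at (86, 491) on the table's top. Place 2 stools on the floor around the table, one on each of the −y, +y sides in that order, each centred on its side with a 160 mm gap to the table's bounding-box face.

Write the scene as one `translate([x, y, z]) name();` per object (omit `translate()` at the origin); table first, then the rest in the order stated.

table();
translate([86, 491, 728]) picture_frame();
translate([378, -447, 0]) stool();
translate([378, 889, 0]) stool();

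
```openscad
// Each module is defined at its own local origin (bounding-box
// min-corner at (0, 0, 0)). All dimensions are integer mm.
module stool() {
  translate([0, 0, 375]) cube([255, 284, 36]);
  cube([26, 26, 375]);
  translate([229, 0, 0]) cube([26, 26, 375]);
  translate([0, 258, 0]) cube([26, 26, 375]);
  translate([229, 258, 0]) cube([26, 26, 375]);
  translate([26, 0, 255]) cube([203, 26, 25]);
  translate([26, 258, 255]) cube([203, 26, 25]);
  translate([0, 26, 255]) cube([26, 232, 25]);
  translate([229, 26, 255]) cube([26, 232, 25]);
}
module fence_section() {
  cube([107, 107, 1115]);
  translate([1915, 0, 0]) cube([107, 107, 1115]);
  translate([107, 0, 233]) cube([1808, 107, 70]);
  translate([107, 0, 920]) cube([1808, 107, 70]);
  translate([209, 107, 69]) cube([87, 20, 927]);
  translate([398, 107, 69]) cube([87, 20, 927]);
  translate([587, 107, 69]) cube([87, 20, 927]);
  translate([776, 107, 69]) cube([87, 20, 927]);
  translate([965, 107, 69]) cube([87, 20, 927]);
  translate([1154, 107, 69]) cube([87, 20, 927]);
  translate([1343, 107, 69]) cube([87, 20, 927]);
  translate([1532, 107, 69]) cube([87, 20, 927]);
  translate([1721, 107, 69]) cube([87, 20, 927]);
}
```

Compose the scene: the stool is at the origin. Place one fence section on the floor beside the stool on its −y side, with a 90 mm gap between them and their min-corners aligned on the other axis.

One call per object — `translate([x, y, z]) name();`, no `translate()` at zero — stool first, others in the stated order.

stool();
translate([0, -217, 0]) fence_section();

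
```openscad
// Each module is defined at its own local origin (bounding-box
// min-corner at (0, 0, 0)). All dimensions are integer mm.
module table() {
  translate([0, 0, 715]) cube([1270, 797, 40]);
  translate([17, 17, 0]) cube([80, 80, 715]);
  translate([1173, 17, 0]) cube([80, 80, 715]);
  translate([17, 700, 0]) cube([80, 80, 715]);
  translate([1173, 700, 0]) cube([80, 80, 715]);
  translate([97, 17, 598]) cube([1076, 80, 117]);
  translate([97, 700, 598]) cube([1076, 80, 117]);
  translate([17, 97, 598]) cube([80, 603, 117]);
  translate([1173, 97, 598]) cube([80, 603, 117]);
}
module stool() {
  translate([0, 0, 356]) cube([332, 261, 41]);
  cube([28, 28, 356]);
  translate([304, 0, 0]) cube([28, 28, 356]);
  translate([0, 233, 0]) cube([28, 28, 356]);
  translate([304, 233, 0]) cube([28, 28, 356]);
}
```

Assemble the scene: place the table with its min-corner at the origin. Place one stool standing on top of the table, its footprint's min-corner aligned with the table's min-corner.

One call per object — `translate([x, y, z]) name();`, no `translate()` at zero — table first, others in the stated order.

table();
translate([0, 0, 755]) stool();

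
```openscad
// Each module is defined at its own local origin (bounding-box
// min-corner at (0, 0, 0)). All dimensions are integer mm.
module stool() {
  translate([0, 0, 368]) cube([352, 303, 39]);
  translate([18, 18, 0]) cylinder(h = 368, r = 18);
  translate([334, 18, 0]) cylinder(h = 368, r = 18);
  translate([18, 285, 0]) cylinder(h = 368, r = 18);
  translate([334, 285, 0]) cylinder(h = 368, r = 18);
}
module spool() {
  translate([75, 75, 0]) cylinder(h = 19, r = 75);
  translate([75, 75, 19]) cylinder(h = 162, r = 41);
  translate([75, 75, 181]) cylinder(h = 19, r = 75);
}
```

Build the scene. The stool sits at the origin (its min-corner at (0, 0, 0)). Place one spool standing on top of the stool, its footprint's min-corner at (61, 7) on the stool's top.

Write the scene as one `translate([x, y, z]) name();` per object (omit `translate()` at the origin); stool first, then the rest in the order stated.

stool();
translate([61, 7, 407]) spool();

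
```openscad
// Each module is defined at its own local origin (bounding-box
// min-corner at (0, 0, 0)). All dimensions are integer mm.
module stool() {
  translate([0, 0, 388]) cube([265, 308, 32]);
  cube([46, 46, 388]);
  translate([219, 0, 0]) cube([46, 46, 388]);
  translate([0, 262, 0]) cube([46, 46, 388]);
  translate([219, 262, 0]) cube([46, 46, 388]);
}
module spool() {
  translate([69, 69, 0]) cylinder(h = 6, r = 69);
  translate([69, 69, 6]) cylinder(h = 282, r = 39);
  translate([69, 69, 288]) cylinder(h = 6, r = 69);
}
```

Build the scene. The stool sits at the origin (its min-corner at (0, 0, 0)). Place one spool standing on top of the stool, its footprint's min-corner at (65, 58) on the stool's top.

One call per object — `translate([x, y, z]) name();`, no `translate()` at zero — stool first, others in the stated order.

stool();
translate([65, 58, 420]) spool();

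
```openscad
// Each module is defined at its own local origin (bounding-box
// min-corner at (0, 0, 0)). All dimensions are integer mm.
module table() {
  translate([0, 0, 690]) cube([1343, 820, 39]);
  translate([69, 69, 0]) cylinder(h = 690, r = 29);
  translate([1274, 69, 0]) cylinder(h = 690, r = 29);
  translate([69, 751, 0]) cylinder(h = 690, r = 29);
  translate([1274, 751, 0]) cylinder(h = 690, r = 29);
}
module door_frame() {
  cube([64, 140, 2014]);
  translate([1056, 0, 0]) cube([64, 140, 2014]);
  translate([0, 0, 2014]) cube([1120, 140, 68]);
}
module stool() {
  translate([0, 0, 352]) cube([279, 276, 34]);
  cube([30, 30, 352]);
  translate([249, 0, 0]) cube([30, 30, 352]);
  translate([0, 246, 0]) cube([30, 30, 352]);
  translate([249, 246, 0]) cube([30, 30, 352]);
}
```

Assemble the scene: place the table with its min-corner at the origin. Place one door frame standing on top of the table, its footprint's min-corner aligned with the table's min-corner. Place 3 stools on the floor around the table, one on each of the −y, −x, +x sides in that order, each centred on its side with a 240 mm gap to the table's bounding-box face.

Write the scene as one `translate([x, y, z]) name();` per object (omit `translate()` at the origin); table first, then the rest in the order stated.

table();
translate([0, 0, 729]) door_frame();
translate([532, -516, 0]) stool();
translate([-519, 272, 0]) stool();
translate([1583, 272, 0]) stool();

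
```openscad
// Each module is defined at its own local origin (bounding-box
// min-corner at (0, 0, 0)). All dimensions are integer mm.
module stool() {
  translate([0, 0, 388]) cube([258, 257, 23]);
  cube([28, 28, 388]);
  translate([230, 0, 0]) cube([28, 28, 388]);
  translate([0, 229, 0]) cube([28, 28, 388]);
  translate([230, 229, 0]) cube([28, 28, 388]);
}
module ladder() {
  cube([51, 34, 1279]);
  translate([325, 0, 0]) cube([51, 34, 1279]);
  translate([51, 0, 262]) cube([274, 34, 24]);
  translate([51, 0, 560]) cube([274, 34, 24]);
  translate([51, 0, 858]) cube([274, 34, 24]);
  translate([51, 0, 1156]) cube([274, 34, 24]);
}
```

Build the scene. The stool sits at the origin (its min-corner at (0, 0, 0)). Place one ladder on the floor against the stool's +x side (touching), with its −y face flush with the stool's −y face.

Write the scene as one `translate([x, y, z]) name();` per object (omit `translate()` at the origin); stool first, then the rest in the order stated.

stool();
translate([258, 0, 0]) ladder();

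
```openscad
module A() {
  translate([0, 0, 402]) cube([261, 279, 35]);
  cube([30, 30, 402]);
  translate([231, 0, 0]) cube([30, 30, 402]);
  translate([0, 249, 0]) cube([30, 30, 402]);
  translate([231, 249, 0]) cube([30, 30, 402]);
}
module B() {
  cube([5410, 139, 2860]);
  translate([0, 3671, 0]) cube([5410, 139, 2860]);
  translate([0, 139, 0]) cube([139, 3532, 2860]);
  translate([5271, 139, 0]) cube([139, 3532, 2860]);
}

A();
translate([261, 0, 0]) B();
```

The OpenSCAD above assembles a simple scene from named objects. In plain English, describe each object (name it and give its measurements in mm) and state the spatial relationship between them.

A is a four-legged stool. The seat is 261×279 mm, 35 mm thick, top at z = 437 mm. It stands on four square legs, each 30×30 mm in cross-section, from z = 0 to the seat underside, each flush with a corner of the seat.

B is a box-shaped house frame (walls only): outside footprint 5410×3810 mm, wall height 2860 mm, wall thickness 139 mm. The two y-facing walls run the full x-width; the two x-facing walls fit between the inner faces of the y-facing walls.

The house frame is against the stool's +x side, with their −y faces flush.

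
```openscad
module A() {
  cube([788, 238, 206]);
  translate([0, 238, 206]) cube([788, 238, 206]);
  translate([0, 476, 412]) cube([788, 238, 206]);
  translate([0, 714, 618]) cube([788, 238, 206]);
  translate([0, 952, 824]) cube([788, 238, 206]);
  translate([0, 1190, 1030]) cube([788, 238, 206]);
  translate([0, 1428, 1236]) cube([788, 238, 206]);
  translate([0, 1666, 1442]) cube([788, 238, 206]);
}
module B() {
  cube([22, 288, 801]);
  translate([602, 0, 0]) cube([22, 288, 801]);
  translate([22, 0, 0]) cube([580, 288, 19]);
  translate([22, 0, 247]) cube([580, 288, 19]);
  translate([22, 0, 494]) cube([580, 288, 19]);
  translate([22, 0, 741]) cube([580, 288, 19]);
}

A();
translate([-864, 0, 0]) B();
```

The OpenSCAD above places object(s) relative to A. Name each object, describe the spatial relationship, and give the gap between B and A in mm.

A is a staircase. B is a bookshelf. The bookshelf is on the floor beside the staircase on its −x side. The gap between the bookshelf and the staircase is 240 mm.

The bookshelf's nearest face is 240 mm from the staircase's −x face.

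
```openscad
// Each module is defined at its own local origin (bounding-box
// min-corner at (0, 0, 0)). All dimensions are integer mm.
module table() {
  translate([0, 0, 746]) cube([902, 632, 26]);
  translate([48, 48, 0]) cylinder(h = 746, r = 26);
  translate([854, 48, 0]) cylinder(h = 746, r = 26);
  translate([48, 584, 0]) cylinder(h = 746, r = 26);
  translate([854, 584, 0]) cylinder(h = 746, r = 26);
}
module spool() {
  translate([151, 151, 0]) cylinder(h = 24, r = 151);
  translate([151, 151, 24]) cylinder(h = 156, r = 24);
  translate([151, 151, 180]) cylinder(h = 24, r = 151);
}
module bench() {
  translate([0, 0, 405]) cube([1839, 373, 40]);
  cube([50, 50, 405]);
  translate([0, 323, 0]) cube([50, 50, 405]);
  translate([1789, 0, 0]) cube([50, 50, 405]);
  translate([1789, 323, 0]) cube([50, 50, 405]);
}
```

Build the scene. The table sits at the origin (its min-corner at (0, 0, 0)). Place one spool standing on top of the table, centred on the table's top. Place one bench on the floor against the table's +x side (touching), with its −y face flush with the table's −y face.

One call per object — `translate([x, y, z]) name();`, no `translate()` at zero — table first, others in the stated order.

table();
translate([300, 165, 772]) spool();
translate([902, 0, 0]) bench();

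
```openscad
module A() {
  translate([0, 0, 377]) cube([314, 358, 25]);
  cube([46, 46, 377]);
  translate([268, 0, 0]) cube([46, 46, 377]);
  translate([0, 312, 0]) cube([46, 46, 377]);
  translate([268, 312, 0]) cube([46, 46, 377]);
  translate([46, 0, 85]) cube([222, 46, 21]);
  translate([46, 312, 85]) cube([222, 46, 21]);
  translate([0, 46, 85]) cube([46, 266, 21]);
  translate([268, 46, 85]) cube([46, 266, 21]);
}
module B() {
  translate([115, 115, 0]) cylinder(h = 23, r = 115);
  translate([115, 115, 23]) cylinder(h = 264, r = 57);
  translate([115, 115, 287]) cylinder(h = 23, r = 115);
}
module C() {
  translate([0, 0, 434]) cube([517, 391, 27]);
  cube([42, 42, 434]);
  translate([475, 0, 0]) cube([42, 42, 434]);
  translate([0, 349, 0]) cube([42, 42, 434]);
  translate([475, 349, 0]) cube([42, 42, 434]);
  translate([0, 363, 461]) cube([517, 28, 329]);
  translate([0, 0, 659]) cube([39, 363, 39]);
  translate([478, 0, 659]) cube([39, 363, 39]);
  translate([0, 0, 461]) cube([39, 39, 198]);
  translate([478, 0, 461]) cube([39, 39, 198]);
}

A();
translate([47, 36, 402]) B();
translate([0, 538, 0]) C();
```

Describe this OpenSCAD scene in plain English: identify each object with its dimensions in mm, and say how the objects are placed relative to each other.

A is a four-legged stool. The seat is 314×358 mm, 25 mm thick, top at z = 402 mm. It stands on four square legs, each 46×46 mm in cross-section, from z = 0 to the seat underside, each flush with a corner of the seat. Four stretchers, 46 mm wide and 21 mm tall, connect adjacent legs with their undersides at z = 85 mm, each running between the inner faces of the legs it joins and aligned with the legs' outer faces on the other axis.

B is a spool: two coaxial disc flanges of radius 115 mm and thickness 23 mm, joined by a core cylinder of radius 57 mm and height 264 mm. The lower flange rests on z = 0 and the three cylinders share a vertical axis.

C is a chair: 517×391 mm seat, 27 mm thick, top at z = 461 mm, on four 42 mm square corner legs flush with the seat edges. A 28 mm thick backrest slab spans the full seat width, extending 329 mm above the seat top, its back face flush with the seat's +y edge. Two armrests of 39×39 mm section run along each side from the seat's front edge to the front of the backrest, top faces 237 mm above the seat top and outer faces flush with the seat's x-edges; a 39×39 mm post under the front of each armrest stands on the seat at the front corner.

The spool is on top of the stool. The chair is on the floor beside the stool on its +y side.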